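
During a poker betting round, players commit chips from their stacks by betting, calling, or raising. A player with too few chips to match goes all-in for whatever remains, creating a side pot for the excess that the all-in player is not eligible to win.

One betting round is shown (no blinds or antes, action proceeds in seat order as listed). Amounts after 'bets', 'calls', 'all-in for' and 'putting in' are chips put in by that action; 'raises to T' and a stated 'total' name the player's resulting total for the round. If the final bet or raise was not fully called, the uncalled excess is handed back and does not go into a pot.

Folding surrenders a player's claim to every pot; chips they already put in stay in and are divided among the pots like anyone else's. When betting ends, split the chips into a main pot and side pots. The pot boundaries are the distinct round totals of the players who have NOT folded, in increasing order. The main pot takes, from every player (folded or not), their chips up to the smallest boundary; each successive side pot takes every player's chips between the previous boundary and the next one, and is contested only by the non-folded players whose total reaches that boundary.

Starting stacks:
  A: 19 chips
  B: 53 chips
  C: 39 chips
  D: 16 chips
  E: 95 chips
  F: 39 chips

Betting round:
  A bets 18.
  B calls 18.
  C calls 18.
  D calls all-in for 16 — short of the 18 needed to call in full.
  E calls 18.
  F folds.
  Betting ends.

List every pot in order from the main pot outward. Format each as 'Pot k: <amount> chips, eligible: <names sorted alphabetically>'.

Pot 1: 80 chips, eligible: A, B, C, D, E
Pot 2: 8 chips, eligible: A, B, C, E

Derivation:
Contributions: A=18, B=18, C=18, D=16, E=18
Folded: F
Pot levels (distinct totals of non-folded players): 16, 18
Layer 1-16: 16 each from A, B, C, D, E = 16*5 = 80 chips; eligible A, B, C, D, E
Layer 17-18: 2 each from A, B, C, E = 2*4 = 8 chips; eligible A, B, C, E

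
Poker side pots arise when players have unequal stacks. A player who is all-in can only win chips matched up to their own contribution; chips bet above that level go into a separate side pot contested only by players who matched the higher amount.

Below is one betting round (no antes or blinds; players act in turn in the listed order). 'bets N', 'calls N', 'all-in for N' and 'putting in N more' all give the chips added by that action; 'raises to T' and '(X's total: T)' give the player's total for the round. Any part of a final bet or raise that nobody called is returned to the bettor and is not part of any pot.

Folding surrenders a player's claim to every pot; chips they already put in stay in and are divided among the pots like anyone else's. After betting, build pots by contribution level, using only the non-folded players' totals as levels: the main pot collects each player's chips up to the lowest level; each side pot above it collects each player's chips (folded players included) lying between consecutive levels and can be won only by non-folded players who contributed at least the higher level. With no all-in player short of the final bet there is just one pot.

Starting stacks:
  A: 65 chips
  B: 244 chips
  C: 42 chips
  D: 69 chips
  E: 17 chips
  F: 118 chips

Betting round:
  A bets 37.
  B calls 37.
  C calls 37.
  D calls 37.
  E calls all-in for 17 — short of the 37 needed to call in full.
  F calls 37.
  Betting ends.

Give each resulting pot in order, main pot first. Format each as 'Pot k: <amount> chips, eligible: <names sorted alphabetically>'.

Pot 1: 102 chips, eligible: A, B, C, D, E, F
Pot 2: 100 chips, eligible: A, B, C, D, F

Derivation:
Contributions: A=37, B=37, C=37, D=37, E=17, F=37
Pot levels (distinct totals of non-folded players): 17, 37
Layer 1-17: 17 each from A, B, C, D, E, F = 17*6 = 102 chips; eligible A, B, C, D, E, F
Layer 18-37: 20 each from A, B, C, D, F = 20*5 = 100 chips; eligible A, B, C, D, F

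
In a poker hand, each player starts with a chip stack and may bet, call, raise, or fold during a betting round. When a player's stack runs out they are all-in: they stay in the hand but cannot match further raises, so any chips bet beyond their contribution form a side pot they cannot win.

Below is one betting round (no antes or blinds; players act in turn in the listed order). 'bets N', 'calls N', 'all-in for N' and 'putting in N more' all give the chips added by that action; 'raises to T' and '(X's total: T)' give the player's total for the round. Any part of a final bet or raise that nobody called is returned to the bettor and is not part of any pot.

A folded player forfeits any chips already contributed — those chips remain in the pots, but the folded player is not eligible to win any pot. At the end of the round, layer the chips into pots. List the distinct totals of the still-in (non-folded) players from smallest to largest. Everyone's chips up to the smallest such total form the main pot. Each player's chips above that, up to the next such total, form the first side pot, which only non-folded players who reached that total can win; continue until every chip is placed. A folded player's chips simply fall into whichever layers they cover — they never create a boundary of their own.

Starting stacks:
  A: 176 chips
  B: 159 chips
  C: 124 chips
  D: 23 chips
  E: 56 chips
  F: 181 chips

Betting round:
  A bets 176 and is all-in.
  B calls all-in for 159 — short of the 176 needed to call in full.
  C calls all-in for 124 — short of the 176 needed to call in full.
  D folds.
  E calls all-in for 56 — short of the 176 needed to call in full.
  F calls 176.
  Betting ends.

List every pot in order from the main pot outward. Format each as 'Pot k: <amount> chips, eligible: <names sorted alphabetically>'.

Contributions: A=176, B=159, C=124, E=56, F=176
Folded: D
Pot levels (distinct totals of non-folded players): 56, 124, 159, 176
Layer 1-56: 56 each from A, B, C, E, F = 56*5 = 280 chips; eligible A, B, C, E, F
Layer 57-124: 68 each from A, B, C, F = 68*4 = 272 chips; eligible A, B, C, F
Layer 125-159: 35 each from A, B, F = 35*3 = 105 chips; eligible A, B, F
Layer 160-176: 17 each from A, F = 17*2 = 34 chips; eligible A, F

Pot 1: 280 chips, eligible: A, B, C, E, F
Pot 2: 272 chips, eligible: A, B, C, F
Pot 3: 105 chips, eligible: A, B, F
Pot 4: 34 chips, eligible: A, F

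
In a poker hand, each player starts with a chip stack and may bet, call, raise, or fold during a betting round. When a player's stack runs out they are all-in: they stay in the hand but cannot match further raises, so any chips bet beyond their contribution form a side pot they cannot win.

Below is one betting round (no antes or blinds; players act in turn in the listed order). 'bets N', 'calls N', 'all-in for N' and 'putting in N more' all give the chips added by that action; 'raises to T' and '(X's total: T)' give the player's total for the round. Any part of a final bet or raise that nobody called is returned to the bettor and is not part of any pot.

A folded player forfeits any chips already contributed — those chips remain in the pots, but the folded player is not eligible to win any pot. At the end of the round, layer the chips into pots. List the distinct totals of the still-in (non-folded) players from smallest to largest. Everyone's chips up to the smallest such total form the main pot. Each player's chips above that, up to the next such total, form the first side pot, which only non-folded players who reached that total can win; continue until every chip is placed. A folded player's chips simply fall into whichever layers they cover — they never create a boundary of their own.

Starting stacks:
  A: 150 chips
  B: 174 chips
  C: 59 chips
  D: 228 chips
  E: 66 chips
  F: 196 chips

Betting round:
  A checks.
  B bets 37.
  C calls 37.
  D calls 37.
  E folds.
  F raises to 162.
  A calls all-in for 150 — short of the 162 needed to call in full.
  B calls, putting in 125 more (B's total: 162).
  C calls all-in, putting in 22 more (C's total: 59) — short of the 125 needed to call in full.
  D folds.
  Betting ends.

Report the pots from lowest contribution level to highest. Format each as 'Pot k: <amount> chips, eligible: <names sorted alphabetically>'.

Contributions: A=150, B=162, C=59, D=37, F=162
Folded: D, E
Pot levels (distinct totals of non-folded players): 59, 150, 162
Layer 1-59: A 59 + B 59 + C 59 + D 37 + F 59 = 273 chips; eligible A, B, C, F
Layer 60-150: 91 each from A, B, F = 91*3 = 273 chips; eligible A, B, F
Layer 151-162: 12 each from B, F = 12*2 = 24 chips; eligible B, F

Pot 1: 273 chips, eligible: A, B, C, F
Pot 2: 273 chips, eligible: A, B, F
Pot 3: 24 chips, eligible: B, F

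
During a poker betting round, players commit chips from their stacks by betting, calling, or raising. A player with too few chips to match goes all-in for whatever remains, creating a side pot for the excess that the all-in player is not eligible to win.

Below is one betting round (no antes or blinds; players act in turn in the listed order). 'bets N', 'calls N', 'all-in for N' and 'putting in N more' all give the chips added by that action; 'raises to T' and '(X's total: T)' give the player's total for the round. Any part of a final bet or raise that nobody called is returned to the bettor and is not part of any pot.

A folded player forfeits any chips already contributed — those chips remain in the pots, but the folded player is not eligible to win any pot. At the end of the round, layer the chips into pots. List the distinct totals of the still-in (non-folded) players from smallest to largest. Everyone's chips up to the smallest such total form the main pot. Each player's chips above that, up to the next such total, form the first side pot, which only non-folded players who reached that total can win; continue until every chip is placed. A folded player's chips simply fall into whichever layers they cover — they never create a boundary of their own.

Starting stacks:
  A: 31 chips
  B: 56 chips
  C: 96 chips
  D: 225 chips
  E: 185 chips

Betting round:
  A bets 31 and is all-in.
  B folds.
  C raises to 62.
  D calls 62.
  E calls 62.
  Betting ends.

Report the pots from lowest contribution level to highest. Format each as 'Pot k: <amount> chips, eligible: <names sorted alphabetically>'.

Contributions: A=31, C=62, D=62, E=62
Folded: B
Pot levels (distinct totals of non-folded players): 31, 62
Layer 1-31: 31 each from A, C, D, E = 31*4 = 124 chips; eligible A, C, D, E
Layer 32-62: 31 each from C, D, E = 31*3 = 93 chips; eligible C, D, E

Pot 1: 124 chips, eligible: A, C, D, E
Pot 2: 93 chips, eligible: C, D, E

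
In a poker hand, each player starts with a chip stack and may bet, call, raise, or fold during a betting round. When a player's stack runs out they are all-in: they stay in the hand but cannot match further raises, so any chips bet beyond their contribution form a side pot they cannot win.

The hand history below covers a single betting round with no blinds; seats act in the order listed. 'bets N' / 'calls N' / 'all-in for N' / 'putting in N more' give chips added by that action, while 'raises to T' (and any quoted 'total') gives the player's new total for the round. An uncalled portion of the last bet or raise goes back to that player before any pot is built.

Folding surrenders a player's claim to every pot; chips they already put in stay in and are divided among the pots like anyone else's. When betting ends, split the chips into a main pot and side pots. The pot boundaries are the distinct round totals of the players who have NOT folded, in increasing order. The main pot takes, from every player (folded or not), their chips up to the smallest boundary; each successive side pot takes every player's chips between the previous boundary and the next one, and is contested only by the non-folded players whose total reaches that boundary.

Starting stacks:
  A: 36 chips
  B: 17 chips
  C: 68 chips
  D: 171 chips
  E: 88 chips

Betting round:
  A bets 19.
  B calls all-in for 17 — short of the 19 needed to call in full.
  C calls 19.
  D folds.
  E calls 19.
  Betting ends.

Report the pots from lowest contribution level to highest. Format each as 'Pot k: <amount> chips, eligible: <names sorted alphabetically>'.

Contributions: A=19, B=17, C=19, E=19
Folded: D
Pot levels (distinct totals of non-folded players): 17, 19
Layer 1-17: 17 each from A, B, C, E = 17*4 = 68 chips; eligible A, B, C, E
Layer 18-19: 2 each from A, C, E = 2*3 = 6 chips; eligible A, C, E

Pot 1: 68 chips, eligible: A, B, C, E
Pot 2: 6 chips, eligible: A, C, E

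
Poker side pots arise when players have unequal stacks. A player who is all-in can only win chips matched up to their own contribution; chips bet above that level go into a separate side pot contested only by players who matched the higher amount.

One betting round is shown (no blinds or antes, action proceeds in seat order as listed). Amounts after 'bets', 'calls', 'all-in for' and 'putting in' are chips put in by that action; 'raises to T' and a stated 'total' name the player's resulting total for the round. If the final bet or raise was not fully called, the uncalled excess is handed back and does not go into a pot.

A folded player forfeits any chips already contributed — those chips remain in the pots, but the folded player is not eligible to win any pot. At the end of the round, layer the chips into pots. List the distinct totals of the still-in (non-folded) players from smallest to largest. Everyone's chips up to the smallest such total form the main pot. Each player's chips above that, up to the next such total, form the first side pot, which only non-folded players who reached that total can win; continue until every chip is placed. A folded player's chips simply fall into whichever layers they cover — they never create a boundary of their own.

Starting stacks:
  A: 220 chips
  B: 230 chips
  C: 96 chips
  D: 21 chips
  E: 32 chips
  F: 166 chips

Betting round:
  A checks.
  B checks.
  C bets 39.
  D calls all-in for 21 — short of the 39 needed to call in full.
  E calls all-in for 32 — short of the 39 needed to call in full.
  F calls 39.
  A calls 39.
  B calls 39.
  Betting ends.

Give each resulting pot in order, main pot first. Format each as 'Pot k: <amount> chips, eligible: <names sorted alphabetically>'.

Contributions: A=39, B=39, C=39, D=21, E=32, F=39
Pot levels (distinct totals of non-folded players): 21, 32, 39
Layer 1-21: 21 each from A, B, C, D, E, F = 21*6 = 126 chips; eligible A, B, C, D, E, F
Layer 22-32: 11 each from A, B, C, E, F = 11*5 = 55 chips; eligible A, B, C, E, F
Layer 33-39: 7 each from A, B, C, F = 7*4 = 28 chips; eligible A, B, C, F

Pot 1: 126 chips, eligible: A, B, C, D, E, F
Pot 2: 55 chips, eligible: A, B, C, E, F
Pot 3: 28 chips, eligible: A, B, C, F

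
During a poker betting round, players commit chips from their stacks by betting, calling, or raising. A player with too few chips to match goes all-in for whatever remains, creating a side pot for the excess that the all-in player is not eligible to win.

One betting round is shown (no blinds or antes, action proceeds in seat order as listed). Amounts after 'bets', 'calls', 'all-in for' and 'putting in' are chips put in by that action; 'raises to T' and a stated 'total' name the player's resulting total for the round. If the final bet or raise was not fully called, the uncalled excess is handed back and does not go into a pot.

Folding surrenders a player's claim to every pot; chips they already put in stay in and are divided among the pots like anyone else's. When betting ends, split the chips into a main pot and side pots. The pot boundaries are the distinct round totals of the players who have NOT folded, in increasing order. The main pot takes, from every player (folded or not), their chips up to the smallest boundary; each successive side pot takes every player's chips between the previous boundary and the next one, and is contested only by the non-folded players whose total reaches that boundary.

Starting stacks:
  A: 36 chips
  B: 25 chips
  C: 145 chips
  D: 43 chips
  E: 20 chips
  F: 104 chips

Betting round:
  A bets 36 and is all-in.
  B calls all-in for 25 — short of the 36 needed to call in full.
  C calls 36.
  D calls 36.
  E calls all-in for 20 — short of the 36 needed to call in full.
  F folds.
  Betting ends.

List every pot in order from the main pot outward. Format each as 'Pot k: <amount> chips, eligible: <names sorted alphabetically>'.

Pot 1: 100 chips, eligible: A, B, C, D, E
Pot 2: 20 chips, eligible: A, B, C, D
Pot 3: 33 chips, eligible: A, C, D

Derivation:
Contributions: A=36, B=25, C=36, D=36, E=20
Folded: F
Pot levels (distinct totals of non-folded players): 20, 25, 36
Layer 1-20: 20 each from A, B, C, D, E = 20*5 = 100 chips; eligible A, B, C, D, E
Layer 21-25: 5 each from A, B, C, D = 5*4 = 20 chips; eligible A, B, C, D
Layer 26-36: 11 each from A, C, D = 11*3 = 33 chips; eligible A, C, D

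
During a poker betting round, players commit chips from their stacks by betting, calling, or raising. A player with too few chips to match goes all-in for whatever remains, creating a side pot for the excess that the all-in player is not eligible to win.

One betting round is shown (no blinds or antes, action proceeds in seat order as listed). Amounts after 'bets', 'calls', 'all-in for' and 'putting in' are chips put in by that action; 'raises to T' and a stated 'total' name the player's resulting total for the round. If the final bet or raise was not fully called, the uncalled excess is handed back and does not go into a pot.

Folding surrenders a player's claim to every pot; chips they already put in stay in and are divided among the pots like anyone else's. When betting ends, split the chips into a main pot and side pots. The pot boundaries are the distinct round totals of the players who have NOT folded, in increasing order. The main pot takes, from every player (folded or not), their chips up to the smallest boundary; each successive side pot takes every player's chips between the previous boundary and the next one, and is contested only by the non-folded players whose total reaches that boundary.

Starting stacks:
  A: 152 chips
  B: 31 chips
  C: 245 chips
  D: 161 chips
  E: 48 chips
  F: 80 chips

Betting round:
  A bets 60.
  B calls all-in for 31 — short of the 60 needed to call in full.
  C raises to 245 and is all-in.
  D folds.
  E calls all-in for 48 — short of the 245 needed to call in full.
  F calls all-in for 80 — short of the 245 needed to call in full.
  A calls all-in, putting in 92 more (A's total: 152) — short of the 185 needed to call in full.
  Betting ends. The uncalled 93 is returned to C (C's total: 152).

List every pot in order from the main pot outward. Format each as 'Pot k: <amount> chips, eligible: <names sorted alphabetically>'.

Pot 1: 155 chips, eligible: A, B, C, E, F
Pot 2: 68 chips, eligible: A, C, E, F
Pot 3: 96 chips, eligible: A, C, F
Pot 4: 144 chips, eligible: A, C

Derivation:
Contributions (after 93 returned to C): A=152, B=31, C=152, E=48, F=80
Folded: D
Pot levels (distinct totals of non-folded players): 31, 48, 80, 152
Layer 1-31: 31 each from A, B, C, E, F = 31*5 = 155 chips; eligible A, B, C, E, F
Layer 32-48: 17 each from A, C, E, F = 17*4 = 68 chips; eligible A, C, E, F
Layer 49-80: 32 each from A, C, F = 32*3 = 96 chips; eligible A, C, F
Layer 81-152: 72 each from A, C = 72*2 = 144 chips; eligible A, C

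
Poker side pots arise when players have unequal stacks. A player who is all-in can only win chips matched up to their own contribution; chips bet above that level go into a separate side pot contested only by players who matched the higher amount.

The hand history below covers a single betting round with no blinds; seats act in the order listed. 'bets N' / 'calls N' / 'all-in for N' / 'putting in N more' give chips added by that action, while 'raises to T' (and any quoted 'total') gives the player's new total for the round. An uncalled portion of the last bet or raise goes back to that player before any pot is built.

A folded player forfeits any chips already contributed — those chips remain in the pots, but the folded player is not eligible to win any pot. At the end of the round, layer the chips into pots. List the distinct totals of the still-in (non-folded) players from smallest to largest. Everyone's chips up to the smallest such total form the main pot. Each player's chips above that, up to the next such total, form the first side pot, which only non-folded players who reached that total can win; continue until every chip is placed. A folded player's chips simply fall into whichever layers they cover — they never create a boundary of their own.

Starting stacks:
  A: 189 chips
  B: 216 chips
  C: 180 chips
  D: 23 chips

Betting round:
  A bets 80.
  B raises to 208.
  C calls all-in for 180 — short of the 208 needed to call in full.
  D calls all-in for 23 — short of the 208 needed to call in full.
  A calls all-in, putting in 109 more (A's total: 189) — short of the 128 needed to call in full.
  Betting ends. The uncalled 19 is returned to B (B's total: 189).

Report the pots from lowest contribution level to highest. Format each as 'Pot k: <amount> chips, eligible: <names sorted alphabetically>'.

Contributions (after 19 returned to B): A=189, B=189, C=180, D=23
Pot levels (distinct totals of non-folded players): 23, 180, 189
Layer 1-23: 23 each from A, B, C, D = 23*4 = 92 chips; eligible A, B, C, D
Layer 24-180: 157 each from A, B, C = 157*3 = 471 chips; eligible A, B, C
Layer 181-189: 9 each from A, B = 9*2 = 18 chips; eligible A, B

Pot 1: 92 chips, eligible: A, B, C, D
Pot 2: 471 chips, eligible: A, B, C
Pot 3: 18 chips, eligible: A, B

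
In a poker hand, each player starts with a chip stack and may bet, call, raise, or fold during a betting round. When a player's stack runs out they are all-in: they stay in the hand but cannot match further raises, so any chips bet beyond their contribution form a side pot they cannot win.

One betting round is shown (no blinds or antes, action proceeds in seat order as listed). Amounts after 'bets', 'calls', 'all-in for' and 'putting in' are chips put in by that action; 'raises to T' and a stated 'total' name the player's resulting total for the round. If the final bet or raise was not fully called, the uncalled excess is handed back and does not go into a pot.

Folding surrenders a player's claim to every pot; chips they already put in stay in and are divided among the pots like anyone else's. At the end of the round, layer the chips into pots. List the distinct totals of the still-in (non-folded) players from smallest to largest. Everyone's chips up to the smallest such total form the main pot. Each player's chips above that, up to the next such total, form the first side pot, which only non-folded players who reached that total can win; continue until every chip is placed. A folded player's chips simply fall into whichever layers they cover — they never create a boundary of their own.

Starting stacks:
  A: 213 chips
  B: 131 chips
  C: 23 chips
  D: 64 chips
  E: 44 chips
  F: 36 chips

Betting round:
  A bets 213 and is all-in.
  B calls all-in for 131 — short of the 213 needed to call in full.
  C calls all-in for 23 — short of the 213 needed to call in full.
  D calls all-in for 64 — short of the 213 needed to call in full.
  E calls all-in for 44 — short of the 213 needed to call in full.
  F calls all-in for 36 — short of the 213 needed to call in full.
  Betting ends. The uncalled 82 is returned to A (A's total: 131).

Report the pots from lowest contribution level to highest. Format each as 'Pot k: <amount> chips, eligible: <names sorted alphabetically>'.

Pot 1: 138 chips, eligible: A, B, C, D, E, F
Pot 2: 65 chips, eligible: A, B, D, E, F
Pot 3: 32 chips, eligible: A, B, D, E
Pot 4: 60 chips, eligible: A, B, D
Pot 5: 134 chips, eligible: A, B

Derivation:
Contributions (after 82 returned to A): A=131, B=131, C=23, D=64, E=44, F=36
Pot levels (distinct totals of non-folded players): 23, 36, 44, 64, 131
Layer 1-23: 23 each from A, B, C, D, E, F = 23*6 = 138 chips; eligible A, B, C, D, E, F
Layer 24-36: 13 each from A, B, D, E, F = 13*5 = 65 chips; eligible A, B, D, E, F
Layer 37-44: 8 each from A, B, D, E = 8*4 = 32 chips; eligible A, B, D, E
Layer 45-64: 20 each from A, B, D = 20*3 = 60 chips; eligible A, B, D
Layer 65-131: 67 each from A, B = 67*2 = 134 chips; eligible A, B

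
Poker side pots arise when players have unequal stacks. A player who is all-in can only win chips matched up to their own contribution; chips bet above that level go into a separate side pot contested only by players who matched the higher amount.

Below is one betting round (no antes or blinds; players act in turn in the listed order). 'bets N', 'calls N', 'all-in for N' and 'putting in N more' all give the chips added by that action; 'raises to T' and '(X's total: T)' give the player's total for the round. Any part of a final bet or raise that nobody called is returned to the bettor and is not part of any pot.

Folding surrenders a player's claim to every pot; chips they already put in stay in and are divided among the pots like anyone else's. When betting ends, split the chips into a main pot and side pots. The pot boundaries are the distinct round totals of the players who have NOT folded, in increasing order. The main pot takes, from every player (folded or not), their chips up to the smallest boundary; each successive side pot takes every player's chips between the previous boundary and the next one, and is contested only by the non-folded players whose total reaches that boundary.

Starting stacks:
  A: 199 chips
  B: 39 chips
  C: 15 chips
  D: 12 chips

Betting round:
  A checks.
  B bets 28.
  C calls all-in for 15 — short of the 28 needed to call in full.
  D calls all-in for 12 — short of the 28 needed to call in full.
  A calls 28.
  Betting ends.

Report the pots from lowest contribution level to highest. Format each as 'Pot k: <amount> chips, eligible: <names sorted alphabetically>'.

Contributions: A=28, B=28, C=15, D=12
Pot levels (distinct totals of non-folded players): 12, 15, 28
Layer 1-12: 12 each from A, B, C, D = 12*4 = 48 chips; eligible A, B, C, D
Layer 13-15: 3 each from A, B, C = 3*3 = 9 chips; eligible A, B, C
Layer 16-28: 13 each from A, B = 13*2 = 26 chips; eligible A, B

Pot 1: 48 chips, eligible: A, B, C, D
Pot 2: 9 chips, eligible: A, B, C
Pot 3: 26 chips, eligible: A, B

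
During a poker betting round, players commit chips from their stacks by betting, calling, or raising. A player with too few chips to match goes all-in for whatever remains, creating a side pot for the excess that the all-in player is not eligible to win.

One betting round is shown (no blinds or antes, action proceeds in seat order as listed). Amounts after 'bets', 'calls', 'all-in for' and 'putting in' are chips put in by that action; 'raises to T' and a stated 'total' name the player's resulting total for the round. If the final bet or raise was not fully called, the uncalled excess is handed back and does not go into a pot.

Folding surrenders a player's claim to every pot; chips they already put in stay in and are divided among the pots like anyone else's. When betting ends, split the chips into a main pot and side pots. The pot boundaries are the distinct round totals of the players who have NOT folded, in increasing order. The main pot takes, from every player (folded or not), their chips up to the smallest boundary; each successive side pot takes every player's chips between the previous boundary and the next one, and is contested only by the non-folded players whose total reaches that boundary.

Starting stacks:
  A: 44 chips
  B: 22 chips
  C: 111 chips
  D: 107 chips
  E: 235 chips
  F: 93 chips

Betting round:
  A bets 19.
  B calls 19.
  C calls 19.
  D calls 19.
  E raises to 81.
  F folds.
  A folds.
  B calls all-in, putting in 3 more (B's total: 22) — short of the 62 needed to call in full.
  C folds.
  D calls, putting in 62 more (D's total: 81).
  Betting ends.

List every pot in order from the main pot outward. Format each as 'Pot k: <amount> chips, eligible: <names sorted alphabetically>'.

Pot 1: 104 chips, eligible: B, D, E
Pot 2: 118 chips, eligible: D, E

Derivation:
Contributions: A=19, B=22, C=19, D=81, E=81
Folded: A, C, F
Pot levels (distinct totals of non-folded players): 22, 81
Layer 1-22: A 19 + B 22 + C 19 + D 22 + E 22 = 104 chips; eligible B, D, E
Layer 23-81: 59 each from D, E = 59*2 = 118 chips; eligible D, E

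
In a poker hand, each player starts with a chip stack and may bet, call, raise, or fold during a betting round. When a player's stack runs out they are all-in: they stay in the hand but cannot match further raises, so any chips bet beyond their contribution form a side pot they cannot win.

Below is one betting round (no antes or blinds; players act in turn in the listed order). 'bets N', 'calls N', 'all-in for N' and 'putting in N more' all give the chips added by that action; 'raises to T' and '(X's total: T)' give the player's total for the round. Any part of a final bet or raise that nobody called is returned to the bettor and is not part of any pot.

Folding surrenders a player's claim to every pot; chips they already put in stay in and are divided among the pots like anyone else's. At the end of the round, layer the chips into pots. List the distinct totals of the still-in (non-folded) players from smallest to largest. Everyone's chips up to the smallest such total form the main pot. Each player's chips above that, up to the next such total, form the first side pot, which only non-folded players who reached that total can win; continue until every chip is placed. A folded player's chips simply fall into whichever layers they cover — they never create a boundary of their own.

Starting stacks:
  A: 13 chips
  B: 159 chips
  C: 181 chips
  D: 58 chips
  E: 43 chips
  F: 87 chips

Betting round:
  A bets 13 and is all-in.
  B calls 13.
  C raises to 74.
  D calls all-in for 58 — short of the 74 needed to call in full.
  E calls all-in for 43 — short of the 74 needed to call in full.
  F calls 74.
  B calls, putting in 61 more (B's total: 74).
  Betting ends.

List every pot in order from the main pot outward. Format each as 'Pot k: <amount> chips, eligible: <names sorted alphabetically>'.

Pot 1: 78 chips, eligible: A, B, C, D, E, F
Pot 2: 150 chips, eligible: B, C, D, E, F
Pot 3: 60 chips, eligible: B, C, D, F
Pot 4: 48 chips, eligible: B, C, F

Derivation:
Contributions: A=13, B=74, C=74, D=58, E=43, F=74
Pot levels (distinct totals of non-folded players): 13, 43, 58, 74
Layer 1-13: 13 each from A, B, C, D, E, F = 13*6 = 78 chips; eligible A, B, C, D, E, F
Layer 14-43: 30 each from B, C, D, E, F = 30*5 = 150 chips; eligible B, C, D, E, F
Layer 44-58: 15 each from B, C, D, F = 15*4 = 60 chips; eligible B, C, D, F
Layer 59-74: 16 each from B, C, F = 16*3 = 48 chips; eligible B, C, F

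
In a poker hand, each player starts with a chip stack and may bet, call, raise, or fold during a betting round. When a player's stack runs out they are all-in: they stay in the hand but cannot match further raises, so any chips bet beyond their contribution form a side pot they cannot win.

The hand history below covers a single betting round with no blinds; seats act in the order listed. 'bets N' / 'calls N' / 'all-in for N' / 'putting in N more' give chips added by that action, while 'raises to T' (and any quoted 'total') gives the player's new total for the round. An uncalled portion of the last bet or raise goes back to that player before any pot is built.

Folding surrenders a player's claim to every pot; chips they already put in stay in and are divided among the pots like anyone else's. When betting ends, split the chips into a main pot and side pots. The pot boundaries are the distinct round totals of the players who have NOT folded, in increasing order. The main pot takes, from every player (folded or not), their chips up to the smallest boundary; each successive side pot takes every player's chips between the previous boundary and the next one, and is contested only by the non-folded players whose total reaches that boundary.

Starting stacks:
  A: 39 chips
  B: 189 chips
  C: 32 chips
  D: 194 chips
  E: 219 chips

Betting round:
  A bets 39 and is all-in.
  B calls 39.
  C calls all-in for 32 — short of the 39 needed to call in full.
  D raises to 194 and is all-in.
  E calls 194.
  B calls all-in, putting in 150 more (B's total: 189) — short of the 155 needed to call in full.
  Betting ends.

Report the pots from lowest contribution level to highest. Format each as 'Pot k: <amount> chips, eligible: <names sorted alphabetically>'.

Contributions: A=39, B=189, C=32, D=194, E=194
Pot levels (distinct totals of non-folded players): 32, 39, 189, 194
Layer 1-32: 32 each from A, B, C, D, E = 32*5 = 160 chips; eligible A, B, C, D, E
Layer 33-39: 7 each from A, B, D, E = 7*4 = 28 chips; eligible A, B, D, E
Layer 40-189: 150 each from B, D, E = 150*3 = 450 chips; eligible B, D, E
Layer 190-194: 5 each from D, E = 5*2 = 10 chips; eligible D, E

Pot 1: 160 chips, eligible: A, B, C, D, E
Pot 2: 28 chips, eligible: A, B, D, E
Pot 3: 450 chips, eligible: B, D, E
Pot 4: 10 chips, eligible: D, E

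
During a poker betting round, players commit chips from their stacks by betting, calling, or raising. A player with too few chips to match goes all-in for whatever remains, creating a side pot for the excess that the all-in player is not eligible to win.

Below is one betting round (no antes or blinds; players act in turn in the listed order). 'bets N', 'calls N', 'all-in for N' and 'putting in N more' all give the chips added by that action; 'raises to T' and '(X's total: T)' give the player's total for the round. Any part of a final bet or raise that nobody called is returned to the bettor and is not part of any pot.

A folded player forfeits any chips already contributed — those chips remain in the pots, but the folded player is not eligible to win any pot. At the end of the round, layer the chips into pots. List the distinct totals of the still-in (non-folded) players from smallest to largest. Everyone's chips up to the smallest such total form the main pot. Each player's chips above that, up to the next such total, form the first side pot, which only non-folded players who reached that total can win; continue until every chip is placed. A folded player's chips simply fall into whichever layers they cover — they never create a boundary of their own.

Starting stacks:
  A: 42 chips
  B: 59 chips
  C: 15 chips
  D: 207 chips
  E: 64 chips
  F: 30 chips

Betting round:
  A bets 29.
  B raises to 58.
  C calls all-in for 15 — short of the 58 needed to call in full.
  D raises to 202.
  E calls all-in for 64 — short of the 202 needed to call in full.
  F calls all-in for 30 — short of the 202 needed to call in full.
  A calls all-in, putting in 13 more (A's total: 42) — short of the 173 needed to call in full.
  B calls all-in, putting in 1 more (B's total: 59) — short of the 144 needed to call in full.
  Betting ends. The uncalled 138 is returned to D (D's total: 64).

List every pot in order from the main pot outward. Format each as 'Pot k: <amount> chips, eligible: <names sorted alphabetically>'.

Contributions (after 138 returned to D): A=42, B=59, C=15, D=64, E=64, F=30
Pot levels (distinct totals of non-folded players): 15, 30, 42, 59, 64
Layer 1-15: 15 each from A, B, C, D, E, F = 15*6 = 90 chips; eligible A, B, C, D, E, F
Layer 16-30: 15 each from A, B, D, E, F = 15*5 = 75 chips; eligible A, B, D, E, F
Layer 31-42: 12 each from A, B, D, E = 12*4 = 48 chips; eligible A, B, D, E
Layer 43-59: 17 each from B, D, E = 17*3 = 51 chips; eligible B, D, E
Layer 60-64: 5 each from D, E = 5*2 = 10 chips; eligible D, E

Pot 1: 90 chips, eligible: A, B, C, D, E, F
Pot 2: 75 chips, eligible: A, B, D, E, F
Pot 3: 48 chips, eligible: A, B, D, E
Pot 4: 51 chips, eligible: B, D, E
Pot 5: 10 chips, eligible: D, E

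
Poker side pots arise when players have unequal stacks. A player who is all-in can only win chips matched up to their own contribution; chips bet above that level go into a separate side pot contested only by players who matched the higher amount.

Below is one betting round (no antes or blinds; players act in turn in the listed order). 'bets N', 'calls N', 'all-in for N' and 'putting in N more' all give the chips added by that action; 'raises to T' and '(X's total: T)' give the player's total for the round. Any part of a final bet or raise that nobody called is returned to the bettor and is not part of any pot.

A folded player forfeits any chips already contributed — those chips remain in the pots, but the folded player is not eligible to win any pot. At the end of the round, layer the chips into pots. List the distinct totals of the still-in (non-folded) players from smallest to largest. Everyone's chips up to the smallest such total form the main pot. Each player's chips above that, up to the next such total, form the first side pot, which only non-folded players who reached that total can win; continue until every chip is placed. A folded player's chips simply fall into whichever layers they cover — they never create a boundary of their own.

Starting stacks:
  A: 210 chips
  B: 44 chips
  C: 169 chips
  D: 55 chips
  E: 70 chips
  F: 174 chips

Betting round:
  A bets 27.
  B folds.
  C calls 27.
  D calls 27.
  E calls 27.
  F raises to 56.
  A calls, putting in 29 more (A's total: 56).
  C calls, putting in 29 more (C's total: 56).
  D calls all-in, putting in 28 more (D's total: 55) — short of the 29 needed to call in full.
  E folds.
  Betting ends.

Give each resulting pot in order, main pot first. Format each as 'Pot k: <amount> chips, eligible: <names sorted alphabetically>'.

Pot 1: 247 chips, eligible: A, C, D, F
Pot 2: 3 chips, eligible: A, C, F

Derivation:
Contributions: A=56, C=56, D=55, E=27, F=56
Folded: B, E
Pot levels (distinct totals of non-folded players): 55, 56
Layer 1-55: A 55 + C 55 + D 55 + E 27 + F 55 = 247 chips; eligible A, C, D, F
Layer 56-56: 1 each from A, C, F = 1*3 = 3 chips; eligible A, C, F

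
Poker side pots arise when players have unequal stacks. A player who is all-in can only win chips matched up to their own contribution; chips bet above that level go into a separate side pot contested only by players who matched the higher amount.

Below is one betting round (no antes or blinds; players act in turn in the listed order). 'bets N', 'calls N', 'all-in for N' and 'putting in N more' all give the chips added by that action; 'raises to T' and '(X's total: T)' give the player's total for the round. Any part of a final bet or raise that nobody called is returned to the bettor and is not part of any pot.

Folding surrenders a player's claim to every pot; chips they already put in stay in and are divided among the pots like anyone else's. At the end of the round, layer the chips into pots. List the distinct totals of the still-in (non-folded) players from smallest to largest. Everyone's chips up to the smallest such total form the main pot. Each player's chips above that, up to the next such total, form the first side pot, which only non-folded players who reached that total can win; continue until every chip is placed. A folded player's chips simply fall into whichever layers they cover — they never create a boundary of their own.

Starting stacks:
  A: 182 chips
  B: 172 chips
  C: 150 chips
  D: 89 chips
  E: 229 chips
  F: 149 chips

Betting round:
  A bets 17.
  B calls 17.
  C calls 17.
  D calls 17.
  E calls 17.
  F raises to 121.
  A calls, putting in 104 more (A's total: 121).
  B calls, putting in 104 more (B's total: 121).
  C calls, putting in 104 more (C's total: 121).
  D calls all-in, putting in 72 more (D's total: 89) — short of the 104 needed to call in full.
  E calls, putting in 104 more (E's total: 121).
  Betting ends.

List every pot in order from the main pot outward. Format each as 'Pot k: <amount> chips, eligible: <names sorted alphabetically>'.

Pot 1: 534 chips, eligible: A, B, C, D, E, F
Pot 2: 160 chips, eligible: A, B, C, E, F

Derivation:
Contributions: A=121, B=121, C=121, D=89, E=121, F=121
Pot levels (distinct totals of non-folded players): 89, 121
Layer 1-89: 89 each from A, B, C, D, E, F = 89*6 = 534 chips; eligible A, B, C, D, E, F
Layer 90-121: 32 each from A, B, C, E, F = 32*5 = 160 chips; eligible A, B, C, E, F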